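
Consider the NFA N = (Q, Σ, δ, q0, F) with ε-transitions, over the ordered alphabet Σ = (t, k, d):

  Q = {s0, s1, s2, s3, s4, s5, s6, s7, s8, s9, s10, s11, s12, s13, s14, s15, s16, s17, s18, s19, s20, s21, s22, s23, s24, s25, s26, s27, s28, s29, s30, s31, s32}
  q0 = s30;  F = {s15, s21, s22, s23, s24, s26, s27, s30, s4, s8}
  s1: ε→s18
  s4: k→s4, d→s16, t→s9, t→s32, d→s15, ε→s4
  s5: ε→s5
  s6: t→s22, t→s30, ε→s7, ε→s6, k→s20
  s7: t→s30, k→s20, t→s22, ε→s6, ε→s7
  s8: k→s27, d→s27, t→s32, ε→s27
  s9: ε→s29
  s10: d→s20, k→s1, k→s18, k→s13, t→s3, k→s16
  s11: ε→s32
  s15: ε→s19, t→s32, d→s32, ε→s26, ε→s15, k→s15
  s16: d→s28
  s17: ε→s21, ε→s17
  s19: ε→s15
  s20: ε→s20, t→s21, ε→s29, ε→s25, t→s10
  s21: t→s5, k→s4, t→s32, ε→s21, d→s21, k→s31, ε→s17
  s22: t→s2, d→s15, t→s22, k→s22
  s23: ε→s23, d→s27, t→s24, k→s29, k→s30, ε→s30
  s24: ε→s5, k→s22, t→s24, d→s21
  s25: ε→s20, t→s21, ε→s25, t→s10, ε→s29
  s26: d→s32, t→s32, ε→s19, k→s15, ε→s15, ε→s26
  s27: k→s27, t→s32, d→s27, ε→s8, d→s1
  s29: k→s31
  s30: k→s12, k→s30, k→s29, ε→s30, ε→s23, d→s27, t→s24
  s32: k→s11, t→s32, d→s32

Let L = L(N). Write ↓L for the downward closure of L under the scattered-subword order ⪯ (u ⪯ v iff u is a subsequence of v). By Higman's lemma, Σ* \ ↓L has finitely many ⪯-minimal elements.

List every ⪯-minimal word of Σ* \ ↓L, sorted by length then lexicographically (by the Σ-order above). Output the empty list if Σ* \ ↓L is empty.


|Q|=33, |F|=10, |δ|=93 (33 ε).
min D↑ (8 st, q0=0, F={5}): 0:t→1,k→0,d→2 1:t→1,k→3,d→4 2:t→5,k→2,d→2 3:t→3,k→3,d→6 4:t→5,k→7,d→4 5:t→5,k→5,d→5 6:t→5,k→6,d→5 7:t→5,k→7,d→6.
'dt': |S_i|=[24, 18, 6] end={s11,s29,s31,s32,s5,s9} ∉↓L; 2/2 del acc.
'tkdd': |S_i|=[24, 17, 13, 7, 3] end={s11,s28,s32} ∉↓L; 4/4 deletions ∈↓L.
2 words, ⪯-incomp.

min(Σ*\↓L) = [dt, tkdd].


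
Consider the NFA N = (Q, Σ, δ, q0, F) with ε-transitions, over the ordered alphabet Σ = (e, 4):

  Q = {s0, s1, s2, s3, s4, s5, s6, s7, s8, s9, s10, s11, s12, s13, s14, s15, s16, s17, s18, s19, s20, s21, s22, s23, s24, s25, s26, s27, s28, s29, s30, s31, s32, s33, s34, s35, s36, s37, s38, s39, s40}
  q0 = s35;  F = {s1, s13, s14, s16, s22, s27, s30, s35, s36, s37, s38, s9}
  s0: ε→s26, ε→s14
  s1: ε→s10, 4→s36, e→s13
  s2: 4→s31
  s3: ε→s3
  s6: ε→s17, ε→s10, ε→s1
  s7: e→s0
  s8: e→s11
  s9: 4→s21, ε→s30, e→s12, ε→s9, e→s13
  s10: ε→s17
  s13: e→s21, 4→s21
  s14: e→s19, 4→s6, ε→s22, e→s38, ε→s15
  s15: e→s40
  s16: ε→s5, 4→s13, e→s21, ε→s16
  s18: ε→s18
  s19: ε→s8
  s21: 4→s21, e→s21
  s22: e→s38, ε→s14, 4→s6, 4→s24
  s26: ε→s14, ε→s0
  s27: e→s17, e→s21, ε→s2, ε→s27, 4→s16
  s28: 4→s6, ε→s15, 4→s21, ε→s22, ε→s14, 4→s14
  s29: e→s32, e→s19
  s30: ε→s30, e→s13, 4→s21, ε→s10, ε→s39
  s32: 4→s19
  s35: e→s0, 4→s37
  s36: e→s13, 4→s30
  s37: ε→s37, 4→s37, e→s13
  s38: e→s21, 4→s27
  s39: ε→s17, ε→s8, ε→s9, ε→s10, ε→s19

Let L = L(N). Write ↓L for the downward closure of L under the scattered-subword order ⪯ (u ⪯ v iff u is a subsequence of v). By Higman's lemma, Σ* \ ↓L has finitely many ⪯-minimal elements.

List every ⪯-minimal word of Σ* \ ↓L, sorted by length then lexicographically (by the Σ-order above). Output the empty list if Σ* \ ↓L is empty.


min(Σ*\↓L) = [eee, 4ee, 4e4, e4444].

|Q|=41, |F|=12, |δ|=73 (33 ε).
min D↑ (11 st, q0=0, F={6}): 0:e→1,4→2 1:e→3,4→4 2:e→5,4→2 3:e→6,4→7 4:e→5,4→8 5:e→6,4→6 6:e→6,4→6 7:e→6,4→9 8:e→5,4→10 9:e→6,4→5 10:e→5,4→6 [Hopcroft].
'eee': |S_i|=[29, 27, 14, 3] end={s11,s17,s21} rej; 3/3 deletions ∈↓L.
'4ee': N↓-sim [29, 21, 5, 1] end={s21} — reject; 3/3 deletions ∈↓L.
'4e4': run [29, 21, 5, 1] end={s21} ∉↓L; 3/3 deletions ∈↓L.
'e4444': |S_i|=[29, 27, 20, 15, 11, 1] end={s21} rej; 5/5 del acc.
4 words, ⪯-incomp.


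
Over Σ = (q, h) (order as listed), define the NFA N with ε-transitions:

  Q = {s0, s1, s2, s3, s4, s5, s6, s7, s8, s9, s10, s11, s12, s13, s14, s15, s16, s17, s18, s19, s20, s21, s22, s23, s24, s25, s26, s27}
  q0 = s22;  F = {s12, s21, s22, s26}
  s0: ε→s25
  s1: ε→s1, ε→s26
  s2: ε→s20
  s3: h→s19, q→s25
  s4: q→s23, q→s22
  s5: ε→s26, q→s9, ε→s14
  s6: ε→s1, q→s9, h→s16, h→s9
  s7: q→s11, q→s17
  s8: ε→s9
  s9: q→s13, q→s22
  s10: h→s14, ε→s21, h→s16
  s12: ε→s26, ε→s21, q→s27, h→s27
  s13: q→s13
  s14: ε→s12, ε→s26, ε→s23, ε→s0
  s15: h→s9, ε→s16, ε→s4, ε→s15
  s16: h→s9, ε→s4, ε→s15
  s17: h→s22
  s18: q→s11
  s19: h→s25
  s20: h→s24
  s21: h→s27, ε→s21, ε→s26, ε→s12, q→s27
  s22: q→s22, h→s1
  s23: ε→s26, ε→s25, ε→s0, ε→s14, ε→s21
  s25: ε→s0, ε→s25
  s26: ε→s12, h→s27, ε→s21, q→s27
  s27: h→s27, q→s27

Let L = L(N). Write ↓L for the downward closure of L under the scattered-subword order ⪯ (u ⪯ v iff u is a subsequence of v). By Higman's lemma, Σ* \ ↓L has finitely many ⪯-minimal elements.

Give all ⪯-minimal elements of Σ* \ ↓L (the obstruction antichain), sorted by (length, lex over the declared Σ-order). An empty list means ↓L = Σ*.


Antichain: [hq, hh].

|Q|=28, |F|=4, |δ|=63 (32 ε).
min D↑ (3 st, q0=0, F={2}): 0:q→0,h→1 1:q→2,h→2 2:q→2,h→2.
'hq': |S_i|=[6, 5, 1] end={s27} ∉↓L; 2/2 deletions ∈↓L.
'hh': run [6, 5, 1] end={s27} rej; 2/2 del acc.
2 words, ⪯-incomp.


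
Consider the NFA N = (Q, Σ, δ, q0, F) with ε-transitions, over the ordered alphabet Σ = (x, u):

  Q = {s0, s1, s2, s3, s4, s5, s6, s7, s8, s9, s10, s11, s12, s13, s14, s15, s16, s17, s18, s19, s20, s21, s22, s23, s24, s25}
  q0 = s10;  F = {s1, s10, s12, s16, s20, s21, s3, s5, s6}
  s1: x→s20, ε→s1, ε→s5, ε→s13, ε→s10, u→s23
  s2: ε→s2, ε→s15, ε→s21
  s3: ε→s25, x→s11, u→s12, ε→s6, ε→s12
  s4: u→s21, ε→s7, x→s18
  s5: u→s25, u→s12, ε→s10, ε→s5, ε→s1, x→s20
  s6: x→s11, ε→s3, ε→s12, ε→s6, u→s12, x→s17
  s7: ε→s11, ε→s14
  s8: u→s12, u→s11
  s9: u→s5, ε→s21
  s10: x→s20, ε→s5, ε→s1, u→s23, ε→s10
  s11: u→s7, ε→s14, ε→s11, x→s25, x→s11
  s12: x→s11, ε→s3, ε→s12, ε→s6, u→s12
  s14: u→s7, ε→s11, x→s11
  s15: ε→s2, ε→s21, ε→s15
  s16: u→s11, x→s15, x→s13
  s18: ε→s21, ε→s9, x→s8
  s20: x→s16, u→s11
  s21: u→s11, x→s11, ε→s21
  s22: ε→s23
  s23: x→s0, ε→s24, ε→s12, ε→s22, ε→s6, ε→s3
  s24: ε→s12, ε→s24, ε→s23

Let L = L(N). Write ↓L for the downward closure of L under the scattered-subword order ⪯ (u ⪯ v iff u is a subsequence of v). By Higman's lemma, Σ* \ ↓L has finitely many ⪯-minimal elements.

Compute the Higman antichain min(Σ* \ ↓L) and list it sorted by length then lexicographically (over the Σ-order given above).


min(Σ*\↓L) = [xu, ux, xxxx].

|Q|=26, |F|=9, |δ|=77 (44 ε).
min D↑ (6 st, q0=0, F={4}): 0:x→1,u→2 1:x→3,u→4 2:x→4,u→2 3:x→5,u→4 4:x→4,u→4 5:x→4,u→4.
'xu': run [21, 12, 4] end={s11,s14,s25,s7} rej; 2/2 single-dels accept.
'ux': N↓-sim [21, 12, 6] end={s0,s11,s14,s17,s25,s7} rej; 2/2 del acc.
'xxxx': run [21, 12, 9, 8, 4] end={s11,s14,s25,s7} ∉↓L; 4/4 deletions ∈↓L.
3 words, ⪯-incomp.


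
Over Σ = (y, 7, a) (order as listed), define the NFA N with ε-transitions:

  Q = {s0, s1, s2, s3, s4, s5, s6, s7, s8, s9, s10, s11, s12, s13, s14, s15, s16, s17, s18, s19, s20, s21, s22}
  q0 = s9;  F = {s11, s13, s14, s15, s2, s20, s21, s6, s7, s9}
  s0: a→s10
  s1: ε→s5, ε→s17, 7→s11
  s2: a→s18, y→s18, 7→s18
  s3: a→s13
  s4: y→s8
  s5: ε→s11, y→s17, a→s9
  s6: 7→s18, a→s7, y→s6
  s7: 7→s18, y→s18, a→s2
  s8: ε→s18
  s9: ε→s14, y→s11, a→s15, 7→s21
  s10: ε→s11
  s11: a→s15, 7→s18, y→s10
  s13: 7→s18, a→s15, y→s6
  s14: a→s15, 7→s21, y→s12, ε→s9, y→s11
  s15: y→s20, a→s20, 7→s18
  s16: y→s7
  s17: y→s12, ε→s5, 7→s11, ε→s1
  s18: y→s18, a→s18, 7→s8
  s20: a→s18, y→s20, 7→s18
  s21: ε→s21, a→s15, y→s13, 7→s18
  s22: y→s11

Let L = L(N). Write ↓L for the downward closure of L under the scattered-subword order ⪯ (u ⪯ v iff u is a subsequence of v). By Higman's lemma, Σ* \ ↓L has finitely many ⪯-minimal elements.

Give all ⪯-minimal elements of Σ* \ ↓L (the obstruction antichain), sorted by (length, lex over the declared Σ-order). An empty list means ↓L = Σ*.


|Q|=23, |F|=10, |δ|=54 (10 ε).
min D↑ (10 st, q0=0, F={4}): 0:y→1,7→2,a→3 1:y→1,7→4,a→3 2:y→5,7→4,a→3 3:y→6,7→4,a→6 4:y→4,7→4,a→4 5:y→7,7→4,a→3 6:y→6,7→4,a→4 7:y→7,7→4,a→8 8:y→4,7→4,a→9 9:y→4,7→4,a→4 [Hopcroft].
'y7': |S_i|=[14, 11, 2] end={s18,s8} ∉↓L; 2/2 deletions ∈↓L.
'77': |S_i|=[14, 9, 2] end={s18,s8} — reject; 2/2 deletions ∈↓L.
'a7': run [14, 6, 2] end={s18,s8} ∉↓L; 2/2 single-dels accept.
'aya': N↓-sim [14, 6, 3, 2] end={s18,s8} ∉↓L; 3/3 del acc.
'aaa': run [14, 6, 4, 2] end={s18,s8} — reject; 3/3 single-dels accept.
'7yyay': |S_i|=[14, 9, 8, 6, 4, 2] end={s18,s8} rej; 5/5 deletions ∈↓L.
6 words, ⪯-incomp.

min(Σ*\↓L) = [y7, 77, a7, aya, aaa, 7yyay].


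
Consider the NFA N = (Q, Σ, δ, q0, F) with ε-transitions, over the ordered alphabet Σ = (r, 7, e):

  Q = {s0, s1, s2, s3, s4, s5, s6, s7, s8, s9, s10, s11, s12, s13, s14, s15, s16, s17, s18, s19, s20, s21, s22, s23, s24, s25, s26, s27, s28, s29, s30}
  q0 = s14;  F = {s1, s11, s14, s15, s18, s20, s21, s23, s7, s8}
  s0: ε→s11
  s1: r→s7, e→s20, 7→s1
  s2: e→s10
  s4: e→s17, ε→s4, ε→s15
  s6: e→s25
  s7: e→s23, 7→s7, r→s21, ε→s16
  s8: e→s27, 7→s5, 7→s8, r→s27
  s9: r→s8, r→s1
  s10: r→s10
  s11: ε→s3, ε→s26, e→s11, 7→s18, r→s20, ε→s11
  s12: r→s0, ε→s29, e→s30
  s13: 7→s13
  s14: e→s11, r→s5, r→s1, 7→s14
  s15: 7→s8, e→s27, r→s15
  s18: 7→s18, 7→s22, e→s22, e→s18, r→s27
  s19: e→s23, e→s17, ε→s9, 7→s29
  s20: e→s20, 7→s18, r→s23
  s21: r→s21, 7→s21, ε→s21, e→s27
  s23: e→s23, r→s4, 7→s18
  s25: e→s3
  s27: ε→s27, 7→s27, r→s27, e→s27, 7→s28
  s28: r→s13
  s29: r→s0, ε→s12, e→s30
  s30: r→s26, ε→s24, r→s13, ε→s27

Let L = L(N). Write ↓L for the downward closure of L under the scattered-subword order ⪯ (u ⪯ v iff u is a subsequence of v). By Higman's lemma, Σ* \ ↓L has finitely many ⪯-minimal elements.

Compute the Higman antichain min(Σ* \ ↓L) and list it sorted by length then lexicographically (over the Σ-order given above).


min(Σ*\↓L) = [e7r, rrre].

|Q|=31, |F|=10, |δ|=70 (14 ε).
min D↑ (11 st, q0=0, F={8}): 0:r→1,7→0,e→2 1:r→3,7→1,e→4 2:r→4,7→5,e→2 3:r→6,7→3,e→7 4:r→7,7→5,e→4 5:r→8,7→5,e→5 6:r→6,7→6,e→8 7:r→9,7→5,e→7 8:r→8,7→8,e→8 9:r→9,7→10,e→8 10:r→8,7→10,e→8.
'e7r': run [20, 15, 7, 3] end={s13,s27,s28} rej; 3/3 del acc.
'rrre': |S_i|=[20, 16, 14, 9, 4] end={s13,s17,s27,s28} ∉↓L; 4/4 single-dels accept.
2 obstructions.


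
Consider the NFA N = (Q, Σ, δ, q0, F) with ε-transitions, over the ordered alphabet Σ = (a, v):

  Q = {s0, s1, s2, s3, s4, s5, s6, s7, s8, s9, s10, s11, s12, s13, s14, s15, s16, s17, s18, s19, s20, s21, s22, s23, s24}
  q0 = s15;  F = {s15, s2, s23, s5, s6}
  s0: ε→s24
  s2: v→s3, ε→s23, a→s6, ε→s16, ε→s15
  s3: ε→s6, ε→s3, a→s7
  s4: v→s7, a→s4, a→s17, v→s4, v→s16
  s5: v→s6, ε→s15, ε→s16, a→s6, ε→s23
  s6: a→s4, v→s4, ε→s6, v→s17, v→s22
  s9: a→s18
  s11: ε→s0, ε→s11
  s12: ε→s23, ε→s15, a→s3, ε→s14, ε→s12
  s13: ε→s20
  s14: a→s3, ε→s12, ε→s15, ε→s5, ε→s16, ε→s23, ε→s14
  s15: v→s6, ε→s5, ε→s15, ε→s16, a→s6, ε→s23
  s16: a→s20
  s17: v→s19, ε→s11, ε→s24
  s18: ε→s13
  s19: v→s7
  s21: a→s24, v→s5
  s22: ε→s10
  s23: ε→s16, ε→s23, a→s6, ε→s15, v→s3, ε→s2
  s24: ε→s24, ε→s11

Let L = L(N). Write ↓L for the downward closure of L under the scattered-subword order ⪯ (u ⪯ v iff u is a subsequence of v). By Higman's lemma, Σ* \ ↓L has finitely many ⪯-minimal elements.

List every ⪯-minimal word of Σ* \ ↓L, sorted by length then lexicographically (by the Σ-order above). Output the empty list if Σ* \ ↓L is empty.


|Q|=25, |F|=5, |δ|=63 (37 ε).
min D↑ (3 st, q0=0, F={2}): 0:a→1,v→1 1:a→2,v→2 2:a→2,v→2 (ε-aug+det+¬).
'aa': |S_i|=[17, 12, 9] end={s0,s11,s16,s17,s19,s20,s24,s4,s7} ∉↓L; 2/2 single-dels accept.
'av': N↓-sim [17, 12, 11] end={s0,s10,s11,s16,s17,s19,s20,s22,s24,s4,s7} ∉↓L; 2/2 del acc.
'va': run [17, 13, 9] end={s0,s11,s16,s17,s19,s20,s24,s4,s7} — reject; 2/2 deletions ∈↓L.
'vv': |S_i|=[17, 13, 11] end={s0,s10,s11,s16,s17,s19,s20,s22,s24,s4,s7} ∉↓L; 2/2 deletions ∈↓L.
4 words, ⪯-incomp.

A = [aa, av, va, vv].


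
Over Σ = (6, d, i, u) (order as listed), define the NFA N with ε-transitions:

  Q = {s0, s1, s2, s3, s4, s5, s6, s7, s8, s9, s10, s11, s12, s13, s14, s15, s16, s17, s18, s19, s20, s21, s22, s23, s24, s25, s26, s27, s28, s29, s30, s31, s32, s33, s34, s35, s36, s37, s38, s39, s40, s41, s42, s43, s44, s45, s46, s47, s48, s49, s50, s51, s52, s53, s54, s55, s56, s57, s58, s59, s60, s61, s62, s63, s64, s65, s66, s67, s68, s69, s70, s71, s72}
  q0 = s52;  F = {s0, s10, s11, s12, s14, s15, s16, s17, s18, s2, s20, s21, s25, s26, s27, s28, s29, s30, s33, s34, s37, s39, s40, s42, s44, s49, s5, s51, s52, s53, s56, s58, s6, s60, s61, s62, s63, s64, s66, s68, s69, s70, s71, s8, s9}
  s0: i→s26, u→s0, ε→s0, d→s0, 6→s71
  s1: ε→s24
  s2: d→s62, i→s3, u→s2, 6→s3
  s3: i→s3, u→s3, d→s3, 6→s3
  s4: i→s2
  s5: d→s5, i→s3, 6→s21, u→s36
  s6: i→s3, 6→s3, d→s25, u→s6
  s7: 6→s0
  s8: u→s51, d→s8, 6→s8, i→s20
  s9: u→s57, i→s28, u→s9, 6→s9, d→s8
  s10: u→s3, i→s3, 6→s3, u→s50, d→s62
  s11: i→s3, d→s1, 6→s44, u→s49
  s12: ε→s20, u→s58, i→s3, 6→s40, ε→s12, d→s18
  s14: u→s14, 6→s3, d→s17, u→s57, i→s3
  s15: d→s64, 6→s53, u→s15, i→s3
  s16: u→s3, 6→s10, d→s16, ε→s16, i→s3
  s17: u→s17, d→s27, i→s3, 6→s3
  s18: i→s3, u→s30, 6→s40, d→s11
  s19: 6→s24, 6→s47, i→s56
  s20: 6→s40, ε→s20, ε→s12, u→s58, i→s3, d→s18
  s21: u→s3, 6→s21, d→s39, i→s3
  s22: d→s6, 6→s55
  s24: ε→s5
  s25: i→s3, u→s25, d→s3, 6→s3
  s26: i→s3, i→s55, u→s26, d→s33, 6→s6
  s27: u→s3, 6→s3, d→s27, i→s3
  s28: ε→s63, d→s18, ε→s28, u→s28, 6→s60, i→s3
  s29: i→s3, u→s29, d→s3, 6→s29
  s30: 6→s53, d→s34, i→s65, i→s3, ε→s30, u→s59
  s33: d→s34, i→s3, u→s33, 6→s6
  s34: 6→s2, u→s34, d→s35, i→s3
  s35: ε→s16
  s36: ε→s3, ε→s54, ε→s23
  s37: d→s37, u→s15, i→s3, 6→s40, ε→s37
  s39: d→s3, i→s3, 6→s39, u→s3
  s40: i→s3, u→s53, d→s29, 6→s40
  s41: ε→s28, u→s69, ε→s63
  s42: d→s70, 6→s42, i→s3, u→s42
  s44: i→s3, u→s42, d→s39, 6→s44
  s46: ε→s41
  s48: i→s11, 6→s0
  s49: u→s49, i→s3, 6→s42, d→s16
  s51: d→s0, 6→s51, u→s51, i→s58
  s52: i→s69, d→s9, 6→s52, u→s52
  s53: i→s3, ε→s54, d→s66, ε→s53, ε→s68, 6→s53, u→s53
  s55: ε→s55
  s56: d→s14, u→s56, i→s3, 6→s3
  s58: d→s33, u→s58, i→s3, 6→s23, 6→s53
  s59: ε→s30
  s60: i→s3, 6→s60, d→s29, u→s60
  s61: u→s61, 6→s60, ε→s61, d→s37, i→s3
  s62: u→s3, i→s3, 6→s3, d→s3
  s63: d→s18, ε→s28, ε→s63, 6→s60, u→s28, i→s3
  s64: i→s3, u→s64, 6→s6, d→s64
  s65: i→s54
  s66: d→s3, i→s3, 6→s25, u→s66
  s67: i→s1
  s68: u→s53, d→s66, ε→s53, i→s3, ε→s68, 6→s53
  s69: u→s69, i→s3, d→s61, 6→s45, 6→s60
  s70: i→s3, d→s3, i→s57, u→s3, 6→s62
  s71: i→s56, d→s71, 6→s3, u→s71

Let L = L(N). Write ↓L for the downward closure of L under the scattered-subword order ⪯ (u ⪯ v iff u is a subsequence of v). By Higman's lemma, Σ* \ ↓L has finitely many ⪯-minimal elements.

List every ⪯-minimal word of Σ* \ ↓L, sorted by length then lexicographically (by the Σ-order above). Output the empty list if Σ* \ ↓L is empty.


A = [ii, i6dd, ddud66, didddu].

|Q|=73, |F|=45, |δ|=233 (29 ε).
min D↑ (43 st, q0=0, F={7}): 0:6→0,d→1,i→2,u→0 1:6→1,d→3,i→4,u→1 2:6→5,d→6,i→7,u→2 3:6→3,d→3,i→8,u→9 4:6→5,d→10,i→7,u→4 5:6→5,d→11,i→7,u→5 6:6→5,d→12,i→7,u→6 7:6→7,d→7,i→7,u→7 8:6→13,d→10,i→7,u→14 9:6→9,d→15,i→14,u→9 10:6→13,d→16,i→7,u→17 11:6→11,d→7,i→7,u→11 12:6→13,d→12,i→7,u→18 13:6→13,d→11,i→7,u→19 14:6→19,d→20,i→7,u→14 15:6→21,d→15,i→22,u→15 16:6→23,d→24,i→7,u→25 17:6→19,d→26,i→7,u→17 18:6→19,d→27,i→7,u→18 19:6→19,d→28,i→7,u→19 20:6→29,d→26,i→7,u→20 21:6→7,d→21,i→30,u→21 22:6→29,d→20,i→7,u→22 23:6→23,d→31,i→7,u→32 24:6→33,d→24,i→7,u→7 25:6→32,d→34,i→7,u→25 26:6→35,d→34,i→7,u→26 27:6→29,d→27,i→7,u→27 28:6→36,d→7,i→7,u→28 29:6→7,d→36,i→7,u→29 30:6→7,d→37,i→7,u→30 31:6→31,d→7,i→7,u→7 32:6→32,d→38,i→7,u→32 33:6→33,d→31,i→7,u→7 34:6→39,d→34,i→7,u→7 35:6→7,d→40,i→7,u→35 36:6→7,d→7,i→7,u→36 37:6→7,d→41,i→7,u→37 38:6→40,d→7,i→7,u→7 39:6→7,d→40,i→7,u→7 40:6→7,d→7,i→7,u→7 41:6→7,d→42,i→7,u→41 42:6→7,d→42,i→7,u→7 (ε-aug+det+¬).
'ii': N↓-sim [58, 52, 5] end={s3,s54,s55,s57,s65} rej; 2/2 deletions ∈↓L.
'i6dd': run [58, 52, 22, 8, 1] end={s3} ∉↓L; 4/4 deletions ∈↓L.
'ddud66': N↓-sim [58, 55, 50, 37, 23, 13, 1] end={s3} — reject; 6/6 deletions ∈↓L.
'didddu': |S_i|=[58, 55, 46, 37, 27, 17, 5] end={s23,s3,s36,s50,s54} rej; 6/6 deletions ∈↓L.
4 words, ⪯-incomp.


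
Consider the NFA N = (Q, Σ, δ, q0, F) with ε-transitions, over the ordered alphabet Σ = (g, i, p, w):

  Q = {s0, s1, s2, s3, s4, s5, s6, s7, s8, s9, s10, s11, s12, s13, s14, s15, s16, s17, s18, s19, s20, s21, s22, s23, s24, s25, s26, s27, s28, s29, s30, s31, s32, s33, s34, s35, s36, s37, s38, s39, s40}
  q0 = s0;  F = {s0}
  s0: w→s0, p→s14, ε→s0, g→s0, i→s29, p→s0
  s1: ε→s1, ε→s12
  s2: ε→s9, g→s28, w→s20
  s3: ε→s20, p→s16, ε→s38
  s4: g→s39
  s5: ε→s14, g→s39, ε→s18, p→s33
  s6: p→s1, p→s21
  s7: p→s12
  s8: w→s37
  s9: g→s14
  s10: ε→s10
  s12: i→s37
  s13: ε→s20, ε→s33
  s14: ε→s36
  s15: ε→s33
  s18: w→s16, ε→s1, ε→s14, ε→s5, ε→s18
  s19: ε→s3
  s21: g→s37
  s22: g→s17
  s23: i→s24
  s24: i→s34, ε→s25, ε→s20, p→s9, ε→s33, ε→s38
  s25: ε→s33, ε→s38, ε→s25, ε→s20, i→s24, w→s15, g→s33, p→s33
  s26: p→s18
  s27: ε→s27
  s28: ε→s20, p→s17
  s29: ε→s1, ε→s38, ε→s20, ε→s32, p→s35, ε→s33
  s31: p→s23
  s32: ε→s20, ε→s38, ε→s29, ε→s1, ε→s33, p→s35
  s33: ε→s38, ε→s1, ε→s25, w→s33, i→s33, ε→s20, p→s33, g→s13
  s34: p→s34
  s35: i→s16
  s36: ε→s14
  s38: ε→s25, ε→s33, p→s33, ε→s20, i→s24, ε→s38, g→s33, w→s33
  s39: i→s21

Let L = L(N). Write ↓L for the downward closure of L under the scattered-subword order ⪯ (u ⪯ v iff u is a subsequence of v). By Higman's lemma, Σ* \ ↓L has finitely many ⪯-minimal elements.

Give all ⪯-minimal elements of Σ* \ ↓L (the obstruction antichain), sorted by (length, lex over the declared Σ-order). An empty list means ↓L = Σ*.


Antichain: [i].

|Q|=41, |F|=1, |δ|=90 (47 ε).
min D↑ (2 st, q0=0, F={1}): 0:g→0,i→1,p→0,w→0 1:g→1,i→1,p→1,w→1 (ε-aug+det+¬).
'i': N↓-sim [19, 18] end={s1,s12,s13,s14,s15,s16,s20,s24,s25,s29,s32,s33,…} ∉↓L; 1/1 del acc.
1 minimals (antichain).


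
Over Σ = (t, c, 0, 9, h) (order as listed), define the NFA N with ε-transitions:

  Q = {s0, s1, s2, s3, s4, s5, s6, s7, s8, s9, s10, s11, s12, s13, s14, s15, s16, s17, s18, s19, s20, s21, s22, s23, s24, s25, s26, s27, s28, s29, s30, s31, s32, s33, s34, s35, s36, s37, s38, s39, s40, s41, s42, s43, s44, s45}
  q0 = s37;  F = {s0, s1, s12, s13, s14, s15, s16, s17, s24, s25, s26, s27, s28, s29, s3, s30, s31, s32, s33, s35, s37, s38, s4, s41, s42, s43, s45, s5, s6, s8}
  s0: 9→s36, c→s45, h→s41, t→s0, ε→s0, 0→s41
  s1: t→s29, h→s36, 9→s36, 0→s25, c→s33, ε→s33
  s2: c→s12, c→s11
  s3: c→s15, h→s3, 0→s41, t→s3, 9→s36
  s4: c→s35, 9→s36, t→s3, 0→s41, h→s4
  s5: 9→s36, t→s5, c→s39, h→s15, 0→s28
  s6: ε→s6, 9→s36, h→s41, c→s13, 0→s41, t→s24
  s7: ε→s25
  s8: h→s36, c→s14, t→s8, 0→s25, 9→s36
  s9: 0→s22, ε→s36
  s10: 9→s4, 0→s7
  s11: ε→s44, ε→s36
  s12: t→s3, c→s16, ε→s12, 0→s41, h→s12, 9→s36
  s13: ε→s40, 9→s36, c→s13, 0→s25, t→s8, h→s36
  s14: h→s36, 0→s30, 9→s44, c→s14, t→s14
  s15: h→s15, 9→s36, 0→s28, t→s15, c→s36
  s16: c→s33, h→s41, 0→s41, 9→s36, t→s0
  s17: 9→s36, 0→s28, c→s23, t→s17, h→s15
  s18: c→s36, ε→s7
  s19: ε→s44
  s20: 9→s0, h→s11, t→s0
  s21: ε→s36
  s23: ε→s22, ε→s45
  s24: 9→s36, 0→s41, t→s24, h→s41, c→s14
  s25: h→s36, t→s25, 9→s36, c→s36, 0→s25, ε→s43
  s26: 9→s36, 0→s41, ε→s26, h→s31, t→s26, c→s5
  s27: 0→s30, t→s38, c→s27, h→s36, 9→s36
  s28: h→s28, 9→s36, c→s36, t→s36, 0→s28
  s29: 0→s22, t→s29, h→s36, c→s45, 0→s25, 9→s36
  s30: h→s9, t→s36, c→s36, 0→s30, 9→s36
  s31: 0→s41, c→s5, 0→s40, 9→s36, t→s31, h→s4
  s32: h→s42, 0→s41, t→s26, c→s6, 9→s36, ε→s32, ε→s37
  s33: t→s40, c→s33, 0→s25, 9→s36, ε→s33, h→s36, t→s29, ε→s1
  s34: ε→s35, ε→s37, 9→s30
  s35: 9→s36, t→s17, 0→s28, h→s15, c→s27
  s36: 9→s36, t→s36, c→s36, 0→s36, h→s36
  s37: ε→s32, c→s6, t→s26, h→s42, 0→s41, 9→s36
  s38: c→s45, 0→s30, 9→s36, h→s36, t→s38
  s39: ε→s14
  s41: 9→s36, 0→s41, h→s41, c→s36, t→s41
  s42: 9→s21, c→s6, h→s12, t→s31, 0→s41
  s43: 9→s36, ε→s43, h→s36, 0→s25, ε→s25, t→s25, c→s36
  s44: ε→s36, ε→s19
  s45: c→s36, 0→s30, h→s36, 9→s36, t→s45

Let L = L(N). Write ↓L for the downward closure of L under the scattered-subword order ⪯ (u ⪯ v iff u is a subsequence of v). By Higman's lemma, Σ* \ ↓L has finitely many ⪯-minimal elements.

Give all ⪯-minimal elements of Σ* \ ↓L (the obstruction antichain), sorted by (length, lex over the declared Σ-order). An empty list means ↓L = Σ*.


|Q|=46, |F|=30, |δ|=196 (28 ε).
min D↑ (28 st, q0=0, F={4}): 0:t→1,c→2,0→3,9→4,h→5 1:t→1,c→6,0→3,9→4,h→7 2:t→8,c→9,0→3,9→4,h→3 3:t→3,c→4,0→3,9→4,h→3 4:t→4,c→4,0→4,9→4,h→4 5:t→7,c→2,0→3,9→4,h→10 6:t→6,c→11,0→12,9→4,h→13 7:t→7,c→6,0→3,9→4,h→14 8:t→8,c→11,0→3,9→4,h→3 9:t→15,c→9,0→16,9→4,h→4 10:t→17,c→18,0→3,9→4,h→10 11:t→11,c→11,0→19,9→4,h→4 12:t→4,c→4,0→12,9→4,h→12 13:t→13,c→4,0→12,9→4,h→13 14:t→17,c→20,0→3,9→4,h→14 15:t→15,c→11,0→16,9→4,h→4 16:t→16,c→4,0→16,9→4,h→4 17:t→17,c→13,0→3,9→4,h→17 18:t→21,c→22,0→3,9→4,h→3 19:t→4,c→4,0→19,9→4,h→4 20:t→23,c→24,0→12,9→4,h→13 21:t→21,c→25,0→3,9→4,h→3 22:t→26,c→22,0→16,9→4,h→4 23:t→23,c→25,0→12,9→4,h→13 24:t→27,c→24,0→19,9→4,h→4 25:t→25,c→4,0→19,9→4,h→4 26:t→26,c→25,0→16,9→4,h→4 27:t→27,c→25,0→19,9→4,h→4 [Hopcroft].
'9': |S_i|=[39, 4] end={s19,s21,s36,s44} — reject; 1/1 del acc.
'0c': run [39, 9, 1] end={s36} ∉↓L; 2/2 deletions ∈↓L.
'cch': N↓-sim [39, 30, 20, 3] end={s22,s36,s9} — reject; 3/3 single-dels accept.
'chc': N↓-sim [39, 30, 6, 1] end={s36} — reject; 3/3 deletions ∈↓L.
'tc0t': run [39, 29, 17, 5, 1] end={s36} rej; 4/4 deletions ∈↓L.
'hhtcc': N↓-sim [39, 36, 24, 17, 8, 1] end={s36} rej; 5/5 del acc.
6 words, ⪯-incomp.

Antichain: [9, 0c, cch, chc, tc0t, hhtcc].


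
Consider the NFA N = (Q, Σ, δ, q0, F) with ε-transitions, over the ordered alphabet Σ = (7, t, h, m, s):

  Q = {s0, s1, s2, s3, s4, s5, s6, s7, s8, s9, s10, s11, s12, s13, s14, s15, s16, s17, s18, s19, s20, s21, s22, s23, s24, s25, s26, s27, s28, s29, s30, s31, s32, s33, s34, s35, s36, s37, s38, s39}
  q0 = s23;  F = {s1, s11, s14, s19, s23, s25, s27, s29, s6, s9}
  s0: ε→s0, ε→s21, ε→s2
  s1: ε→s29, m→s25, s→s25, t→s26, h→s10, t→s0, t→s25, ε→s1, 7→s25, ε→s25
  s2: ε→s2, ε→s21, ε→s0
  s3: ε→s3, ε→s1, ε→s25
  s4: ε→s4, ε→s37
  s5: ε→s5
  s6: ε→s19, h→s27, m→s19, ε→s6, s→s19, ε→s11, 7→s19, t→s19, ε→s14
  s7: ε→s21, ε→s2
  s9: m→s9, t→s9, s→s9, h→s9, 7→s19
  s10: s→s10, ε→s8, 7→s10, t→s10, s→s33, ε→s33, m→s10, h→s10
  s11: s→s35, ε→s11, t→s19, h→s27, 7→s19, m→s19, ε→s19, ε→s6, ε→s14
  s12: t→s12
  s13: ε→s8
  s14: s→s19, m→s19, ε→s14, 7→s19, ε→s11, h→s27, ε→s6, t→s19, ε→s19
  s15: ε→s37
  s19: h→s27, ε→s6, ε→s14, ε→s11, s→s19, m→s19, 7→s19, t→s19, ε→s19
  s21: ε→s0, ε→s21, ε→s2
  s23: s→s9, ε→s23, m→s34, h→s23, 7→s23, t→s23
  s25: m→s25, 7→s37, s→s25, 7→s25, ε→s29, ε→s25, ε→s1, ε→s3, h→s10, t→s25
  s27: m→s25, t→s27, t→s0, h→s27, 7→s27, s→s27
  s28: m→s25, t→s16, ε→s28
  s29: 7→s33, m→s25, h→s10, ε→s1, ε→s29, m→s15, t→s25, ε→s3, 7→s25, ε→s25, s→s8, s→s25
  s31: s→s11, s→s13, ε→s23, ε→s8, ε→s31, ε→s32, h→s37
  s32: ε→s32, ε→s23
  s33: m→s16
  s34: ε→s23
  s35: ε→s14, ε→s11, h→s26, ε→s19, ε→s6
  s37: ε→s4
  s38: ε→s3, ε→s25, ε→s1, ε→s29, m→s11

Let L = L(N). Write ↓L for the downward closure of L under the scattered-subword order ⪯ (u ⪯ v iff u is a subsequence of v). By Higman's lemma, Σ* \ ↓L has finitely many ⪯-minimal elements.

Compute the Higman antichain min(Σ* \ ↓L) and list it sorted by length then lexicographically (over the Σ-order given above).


Antichain: [s7hmh].

|Q|=40, |F|=10, |δ|=138 (66 ε).
min D↑ (6 st, q0=0, F={5}): 0:7→0,t→0,h→0,m→0,s→1 1:7→2,t→1,h→1,m→1,s→1 2:7→2,t→2,h→3,m→2,s→2 3:7→3,t→3,h→3,m→4,s→3 4:7→4,t→4,h→5,m→4,s→4 5:7→5,t→5,h→5,m→5,s→5 [Hopcroft].
's7hmh': |S_i|=[24, 22, 21, 16, 15, 4] end={s10,s16,s33,s8} rej; 5/5 del acc.
1 words, ⪯-incomp.


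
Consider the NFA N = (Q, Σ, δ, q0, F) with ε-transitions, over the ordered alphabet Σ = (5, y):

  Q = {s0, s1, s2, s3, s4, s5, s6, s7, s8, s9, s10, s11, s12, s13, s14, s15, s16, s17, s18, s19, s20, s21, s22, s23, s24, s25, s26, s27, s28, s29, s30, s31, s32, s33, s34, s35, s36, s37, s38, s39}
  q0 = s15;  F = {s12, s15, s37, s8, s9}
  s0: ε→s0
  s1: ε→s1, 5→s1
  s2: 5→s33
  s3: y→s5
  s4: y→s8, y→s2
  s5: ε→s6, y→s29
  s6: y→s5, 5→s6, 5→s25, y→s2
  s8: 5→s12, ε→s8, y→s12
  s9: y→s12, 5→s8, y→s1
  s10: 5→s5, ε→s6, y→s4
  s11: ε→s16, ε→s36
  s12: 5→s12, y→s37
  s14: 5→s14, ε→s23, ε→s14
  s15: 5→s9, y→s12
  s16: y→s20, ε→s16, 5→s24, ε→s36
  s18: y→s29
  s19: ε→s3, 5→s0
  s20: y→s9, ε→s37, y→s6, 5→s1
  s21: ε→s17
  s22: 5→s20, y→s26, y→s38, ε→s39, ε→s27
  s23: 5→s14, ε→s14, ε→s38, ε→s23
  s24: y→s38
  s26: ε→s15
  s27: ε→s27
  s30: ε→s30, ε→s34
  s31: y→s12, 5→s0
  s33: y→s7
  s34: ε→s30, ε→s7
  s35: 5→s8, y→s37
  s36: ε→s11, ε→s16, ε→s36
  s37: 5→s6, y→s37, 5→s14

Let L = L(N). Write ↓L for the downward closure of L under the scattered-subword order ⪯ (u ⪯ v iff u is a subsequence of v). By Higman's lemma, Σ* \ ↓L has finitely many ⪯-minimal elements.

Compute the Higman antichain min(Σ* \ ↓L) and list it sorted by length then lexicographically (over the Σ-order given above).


|Q|=40, |F|=5, |δ|=70 (28 ε).
min D↑ (6 st, q0=0, F={5}): 0:5→1,y→2 1:5→3,y→2 2:5→2,y→4 3:5→2,y→2 4:5→5,y→4 5:5→5,y→5.
'yy5': N↓-sim [16, 13, 11, 10] end={s14,s2,s23,s25,s29,s33,s38,s5,s6,s7} ∉↓L; 3/3 deletions ∈↓L.
'555y5': |S_i|=[16, 15, 14, 13, 11, 10] end={s14,s2,s23,s25,s29,s33,s38,s5,s6,s7} ∉↓L; 5/5 single-dels accept.
2 words, ⪯-incomp.

min(Σ*\↓L) = [yy5, 555y5].


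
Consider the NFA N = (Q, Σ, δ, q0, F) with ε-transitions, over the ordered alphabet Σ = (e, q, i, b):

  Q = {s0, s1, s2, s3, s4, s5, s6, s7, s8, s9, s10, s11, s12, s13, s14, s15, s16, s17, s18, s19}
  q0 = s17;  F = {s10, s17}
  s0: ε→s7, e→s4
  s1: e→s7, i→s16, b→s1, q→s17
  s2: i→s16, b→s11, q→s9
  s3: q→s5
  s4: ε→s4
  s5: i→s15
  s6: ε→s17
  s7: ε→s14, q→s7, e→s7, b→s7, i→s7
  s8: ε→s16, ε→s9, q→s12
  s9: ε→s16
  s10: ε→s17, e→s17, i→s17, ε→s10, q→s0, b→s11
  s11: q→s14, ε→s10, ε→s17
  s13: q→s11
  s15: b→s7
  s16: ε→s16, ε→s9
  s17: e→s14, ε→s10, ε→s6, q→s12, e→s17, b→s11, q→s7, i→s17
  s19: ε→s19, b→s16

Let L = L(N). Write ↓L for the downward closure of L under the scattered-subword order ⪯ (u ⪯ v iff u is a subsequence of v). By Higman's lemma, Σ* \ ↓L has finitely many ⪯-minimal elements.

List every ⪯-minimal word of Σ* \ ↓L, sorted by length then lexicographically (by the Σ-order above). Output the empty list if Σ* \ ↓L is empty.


min(Σ*\↓L) = [q].

|Q|=20, |F|=2, |δ|=45 (16 ε).
min D↑ (2 st, q0=0, F={1}): 0:e→0,q→1,i→0,b→0 1:e→1,q→1,i→1,b→1 (ε-aug+det+¬).
'q': run [9, 5] end={s0,s12,s14,s4,s7} rej; 1/1 single-dels accept.
1 minimals (antichain).


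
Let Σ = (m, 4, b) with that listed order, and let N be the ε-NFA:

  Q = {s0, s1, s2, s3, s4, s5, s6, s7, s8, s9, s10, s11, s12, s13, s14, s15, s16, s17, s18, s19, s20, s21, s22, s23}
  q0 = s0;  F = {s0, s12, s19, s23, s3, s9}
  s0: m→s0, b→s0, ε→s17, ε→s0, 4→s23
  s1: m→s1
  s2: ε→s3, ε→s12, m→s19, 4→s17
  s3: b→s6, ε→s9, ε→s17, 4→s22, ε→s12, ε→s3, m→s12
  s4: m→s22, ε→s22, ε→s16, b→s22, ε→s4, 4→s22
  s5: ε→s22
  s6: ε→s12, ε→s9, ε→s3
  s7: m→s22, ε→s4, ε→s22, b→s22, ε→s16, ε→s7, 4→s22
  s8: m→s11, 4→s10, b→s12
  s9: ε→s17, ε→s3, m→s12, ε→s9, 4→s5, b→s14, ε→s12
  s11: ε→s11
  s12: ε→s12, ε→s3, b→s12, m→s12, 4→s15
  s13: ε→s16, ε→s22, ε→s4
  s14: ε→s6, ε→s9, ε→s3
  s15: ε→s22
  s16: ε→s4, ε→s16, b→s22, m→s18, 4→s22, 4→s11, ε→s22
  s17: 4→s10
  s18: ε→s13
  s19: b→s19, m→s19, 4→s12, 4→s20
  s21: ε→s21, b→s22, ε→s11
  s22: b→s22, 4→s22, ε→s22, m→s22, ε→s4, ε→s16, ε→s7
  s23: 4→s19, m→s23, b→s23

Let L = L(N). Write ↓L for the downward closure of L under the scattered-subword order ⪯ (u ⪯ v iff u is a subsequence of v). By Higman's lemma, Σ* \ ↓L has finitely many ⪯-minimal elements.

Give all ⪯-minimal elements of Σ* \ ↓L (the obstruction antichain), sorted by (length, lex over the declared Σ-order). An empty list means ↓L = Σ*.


|Q|=24, |F|=6, |δ|=83 (43 ε).
min D↑ (5 st, q0=0, F={4}): 0:m→0,4→1,b→0 1:m→1,4→2,b→1 2:m→2,4→3,b→2 3:m→3,4→4,b→3 4:m→4,4→4,b→4 [Hopcroft].
'4444': N↓-sim [20, 19, 18, 17, 10] end={s10,s11,s13,s15,s16,s18,s22,s4,s5,s7} rej; 4/4 single-dels accept.
1 words, ⪯-incomp.

min(Σ*\↓L) = [4444].


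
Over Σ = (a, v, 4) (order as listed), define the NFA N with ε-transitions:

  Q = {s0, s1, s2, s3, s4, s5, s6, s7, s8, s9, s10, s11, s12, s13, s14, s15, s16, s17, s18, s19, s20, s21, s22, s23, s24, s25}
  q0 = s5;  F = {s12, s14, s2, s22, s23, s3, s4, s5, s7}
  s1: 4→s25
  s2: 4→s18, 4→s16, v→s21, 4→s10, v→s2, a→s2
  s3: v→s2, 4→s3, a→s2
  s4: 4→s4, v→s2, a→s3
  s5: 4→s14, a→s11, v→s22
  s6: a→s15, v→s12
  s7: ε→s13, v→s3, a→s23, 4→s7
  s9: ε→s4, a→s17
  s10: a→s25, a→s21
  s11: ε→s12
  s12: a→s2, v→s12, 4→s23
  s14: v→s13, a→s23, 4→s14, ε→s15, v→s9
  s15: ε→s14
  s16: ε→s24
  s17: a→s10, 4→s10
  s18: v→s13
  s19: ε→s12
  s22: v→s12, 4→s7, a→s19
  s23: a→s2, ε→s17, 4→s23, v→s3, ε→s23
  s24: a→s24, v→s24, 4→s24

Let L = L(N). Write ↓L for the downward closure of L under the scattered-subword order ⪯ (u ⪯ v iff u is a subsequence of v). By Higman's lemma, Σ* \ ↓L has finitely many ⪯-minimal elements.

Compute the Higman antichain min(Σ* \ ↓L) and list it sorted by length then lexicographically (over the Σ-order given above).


|Q|=26, |F|=9, |δ|=52 (9 ε).
min D↑ (10 st, q0=0, F={8}): 0:a→1,v→2,4→3 1:a→4,v→1,4→5 2:a→1,v→1,4→6 3:a→5,v→7,4→3 4:a→4,v→4,4→8 5:a→4,v→9,4→5 6:a→5,v→9,4→6 7:a→9,v→4,4→7 8:a→8,v→8,4→8 9:a→4,v→4,4→9 (ε-aug+det+¬).
'aa4': run [21, 14, 8, 7] end={s10,s13,s16,s18,s21,s24,s25} — reject; 3/3 del acc.
'vva4': run [21, 17, 12, 8, 7] end={s10,s13,s16,s18,s21,s24,s25} rej; 4/4 del acc.
'4vv4': |S_i|=[21, 16, 12, 8, 7] end={s10,s13,s16,s18,s21,s24,s25} ∉↓L; 4/4 deletions ∈↓L.
3 obstructions.

min(Σ*\↓L) = [aa4, vva4, 4vv4].


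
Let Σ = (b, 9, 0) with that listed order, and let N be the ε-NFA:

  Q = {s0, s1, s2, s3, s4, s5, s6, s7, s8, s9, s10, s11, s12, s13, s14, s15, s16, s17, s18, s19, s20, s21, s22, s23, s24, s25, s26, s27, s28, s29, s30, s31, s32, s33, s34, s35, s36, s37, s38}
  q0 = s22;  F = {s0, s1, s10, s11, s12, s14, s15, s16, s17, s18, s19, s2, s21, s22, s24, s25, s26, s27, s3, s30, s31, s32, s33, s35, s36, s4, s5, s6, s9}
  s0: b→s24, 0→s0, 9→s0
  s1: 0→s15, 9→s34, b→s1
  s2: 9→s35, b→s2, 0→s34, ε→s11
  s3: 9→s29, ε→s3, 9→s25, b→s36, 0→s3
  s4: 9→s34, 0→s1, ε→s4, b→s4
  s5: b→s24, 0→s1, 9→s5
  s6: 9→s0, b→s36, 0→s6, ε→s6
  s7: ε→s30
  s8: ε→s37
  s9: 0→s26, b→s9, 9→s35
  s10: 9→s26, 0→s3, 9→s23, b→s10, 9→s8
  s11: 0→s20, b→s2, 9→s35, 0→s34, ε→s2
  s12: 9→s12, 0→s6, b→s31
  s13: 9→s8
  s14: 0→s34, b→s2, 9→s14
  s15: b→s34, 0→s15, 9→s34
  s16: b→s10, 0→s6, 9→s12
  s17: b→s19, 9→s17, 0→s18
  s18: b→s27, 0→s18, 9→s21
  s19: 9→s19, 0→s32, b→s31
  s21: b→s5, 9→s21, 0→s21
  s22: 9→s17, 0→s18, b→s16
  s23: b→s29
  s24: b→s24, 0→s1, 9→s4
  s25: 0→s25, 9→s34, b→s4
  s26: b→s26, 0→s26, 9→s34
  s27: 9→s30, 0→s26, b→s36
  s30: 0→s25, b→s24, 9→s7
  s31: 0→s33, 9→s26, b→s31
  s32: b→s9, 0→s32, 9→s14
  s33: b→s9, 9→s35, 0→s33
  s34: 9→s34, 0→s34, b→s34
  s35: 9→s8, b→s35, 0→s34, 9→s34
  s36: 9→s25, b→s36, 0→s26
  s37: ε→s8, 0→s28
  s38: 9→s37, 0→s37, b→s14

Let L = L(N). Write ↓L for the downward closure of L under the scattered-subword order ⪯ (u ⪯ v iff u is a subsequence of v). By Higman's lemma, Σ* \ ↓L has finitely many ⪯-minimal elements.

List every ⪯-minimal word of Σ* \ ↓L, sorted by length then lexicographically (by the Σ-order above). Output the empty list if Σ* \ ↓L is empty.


|Q|=39, |F|=29, |δ|=109 (8 ε).
min D↑ (29 st, q0=0, F={18}): 0:b→1,9→2,0→3 1:b→4,9→5,0→6 2:b→7,9→2,0→3 3:b→8,9→9,0→3 4:b→4,9→10,0→11 5:b→12,9→5,0→6 6:b→13,9→14,0→6 7:b→12,9→7,0→15 8:b→13,9→16,0→10 9:b→17,9→9,0→9 10:b→10,9→18,0→10 11:b→13,9→19,0→11 12:b→12,9→10,0→20 13:b→13,9→19,0→10 14:b→21,9→14,0→14 15:b→22,9→23,0→15 16:b→21,9→16,0→19 17:b→21,9→17,0→24 18:b→18,9→18,0→18 19:b→25,9→18,0→19 20:b→22,9→26,0→20 21:b→21,9→25,0→24 22:b→22,9→26,0→10 23:b→27,9→23,0→18 24:b→24,9→18,0→28 25:b→25,9→18,0→24 26:b→26,9→18,0→18 27:b→27,9→26,0→18 28:b→18,9→18,0→28 [Hopcroft].
'bb99': N↓-sim [37, 33, 22, 12, 4] end={s28,s34,s37,s8} ∉↓L; 4/4 del acc.
'0b09': N↓-sim [37, 29, 20, 8, 1] end={s34} — reject; 4/4 single-dels accept.
'9b090': |S_i|=[37, 33, 26, 17, 9, 3] end={s20,s28,s34} — reject; 5/5 single-dels accept.
'09b00b': run [37, 29, 20, 13, 5, 2, 1] end={s34} — reject; 6/6 deletions ∈↓L.
4 obstructions.

A = [bb99, 0b09, 9b090, 09b00b].


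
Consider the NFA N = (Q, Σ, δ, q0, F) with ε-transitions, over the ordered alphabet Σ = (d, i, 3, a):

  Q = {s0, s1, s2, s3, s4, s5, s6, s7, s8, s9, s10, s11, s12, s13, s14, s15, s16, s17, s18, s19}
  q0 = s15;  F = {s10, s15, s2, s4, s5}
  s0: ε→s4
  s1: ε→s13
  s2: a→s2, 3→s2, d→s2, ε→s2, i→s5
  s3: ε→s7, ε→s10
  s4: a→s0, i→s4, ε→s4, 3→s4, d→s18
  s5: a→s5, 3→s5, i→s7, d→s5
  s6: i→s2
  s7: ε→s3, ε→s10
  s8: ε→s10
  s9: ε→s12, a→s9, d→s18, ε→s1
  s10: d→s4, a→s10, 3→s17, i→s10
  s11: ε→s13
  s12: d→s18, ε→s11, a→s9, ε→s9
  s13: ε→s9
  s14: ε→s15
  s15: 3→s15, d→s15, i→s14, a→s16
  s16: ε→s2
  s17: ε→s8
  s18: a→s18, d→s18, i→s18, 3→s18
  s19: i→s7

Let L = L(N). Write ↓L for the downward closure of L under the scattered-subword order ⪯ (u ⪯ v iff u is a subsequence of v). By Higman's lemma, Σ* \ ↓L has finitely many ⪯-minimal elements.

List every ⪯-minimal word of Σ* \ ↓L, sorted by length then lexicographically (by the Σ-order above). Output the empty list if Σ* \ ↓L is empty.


A = [aiidd].

|Q|=20, |F|=5, |δ|=48 (18 ε).
min D↑ (6 st, q0=0, F={5}): 0:d→0,i→0,3→0,a→1 1:d→1,i→2,3→1,a→1 2:d→2,i→3,3→2,a→2 3:d→4,i→3,3→3,a→3 4:d→5,i→4,3→4,a→4 5:d→5,i→5,3→5,a→5 [Hopcroft].
'aiidd': run [13, 11, 9, 8, 3, 1] end={s18} — reject; 5/5 single-dels accept.
1 minimals (antichain).


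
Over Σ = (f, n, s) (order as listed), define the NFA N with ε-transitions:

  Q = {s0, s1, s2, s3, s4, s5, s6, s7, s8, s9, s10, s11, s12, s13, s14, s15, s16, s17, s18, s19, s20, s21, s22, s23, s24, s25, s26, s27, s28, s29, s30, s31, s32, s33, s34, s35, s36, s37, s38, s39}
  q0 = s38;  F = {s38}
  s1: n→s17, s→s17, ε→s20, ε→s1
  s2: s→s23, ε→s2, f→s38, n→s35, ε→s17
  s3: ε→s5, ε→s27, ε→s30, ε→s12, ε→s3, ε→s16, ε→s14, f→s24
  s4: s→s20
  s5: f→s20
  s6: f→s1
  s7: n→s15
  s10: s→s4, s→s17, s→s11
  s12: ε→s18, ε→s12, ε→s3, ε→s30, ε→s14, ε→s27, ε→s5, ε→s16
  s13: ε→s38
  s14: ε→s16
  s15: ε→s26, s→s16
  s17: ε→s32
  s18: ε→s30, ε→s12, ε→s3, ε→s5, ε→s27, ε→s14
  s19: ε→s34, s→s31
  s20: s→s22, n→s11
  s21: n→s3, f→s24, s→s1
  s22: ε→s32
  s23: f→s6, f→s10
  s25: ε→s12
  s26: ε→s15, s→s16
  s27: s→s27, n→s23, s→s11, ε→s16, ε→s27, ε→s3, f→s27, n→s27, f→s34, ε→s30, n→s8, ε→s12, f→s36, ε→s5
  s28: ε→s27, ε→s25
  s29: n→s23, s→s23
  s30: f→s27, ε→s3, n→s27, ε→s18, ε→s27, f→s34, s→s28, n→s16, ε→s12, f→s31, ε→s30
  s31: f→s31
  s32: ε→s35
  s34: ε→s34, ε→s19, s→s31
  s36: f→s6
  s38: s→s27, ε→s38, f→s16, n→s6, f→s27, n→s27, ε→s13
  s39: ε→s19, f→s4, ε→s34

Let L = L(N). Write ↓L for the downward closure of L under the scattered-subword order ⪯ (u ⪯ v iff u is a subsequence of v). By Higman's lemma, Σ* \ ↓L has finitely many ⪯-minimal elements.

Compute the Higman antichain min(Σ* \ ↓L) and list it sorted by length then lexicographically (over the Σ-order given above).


|Q|=40, |F|=1, |δ|=101 (53 ε).
min D↑ (2 st, q0=0, F={1}): 0:f→1,n→1,s→1 1:f→1,n→1,s→1 (ε-aug+det+¬).
'f': N↓-sim [29, 27] end={s1,s10,s11,s12,s14,s16,s17,s18,s19,s20,s22,s23,…} — reject; 1/1 deletions ∈↓L.
'n': N↓-sim [29, 27] end={s1,s10,s11,s12,s14,s16,s17,s18,s19,s20,s22,s23,…} rej; 1/1 single-dels accept.
's': N↓-sim [29, 27] end={s1,s10,s11,s12,s14,s16,s17,s18,s19,s20,s22,s23,…} — reject; 1/1 deletions ∈↓L.
3 words, ⪯-incomp.

min(Σ*\↓L) = [f, n, s].
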